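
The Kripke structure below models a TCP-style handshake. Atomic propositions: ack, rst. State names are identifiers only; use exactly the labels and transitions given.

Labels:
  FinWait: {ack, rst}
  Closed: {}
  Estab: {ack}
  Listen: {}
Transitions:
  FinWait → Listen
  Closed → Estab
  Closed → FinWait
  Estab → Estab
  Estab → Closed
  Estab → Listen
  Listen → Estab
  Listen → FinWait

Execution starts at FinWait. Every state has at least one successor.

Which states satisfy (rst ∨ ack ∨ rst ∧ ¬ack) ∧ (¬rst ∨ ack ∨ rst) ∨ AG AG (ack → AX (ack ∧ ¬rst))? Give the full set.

{FinWait, Estab}

States satisfying rst ∨ ack: {FinWait, Estab}.
States satisfying ¬ack: {Closed, Listen}.
States satisfying rst ∧ ¬ack: ∅.
States satisfying rst ∨ ack ∨ rst ∧ ¬ack: {FinWait, Estab}.
States satisfying ¬rst: {Closed, Estab, Listen}.
States satisfying ack ∨ rst: {FinWait, Estab}.
States satisfying ¬rst ∨ ack ∨ rst: {FinWait, Closed, Estab, Listen}.
States satisfying (rst ∨ ack ∨ rst ∧ ¬ack) ∧ (¬rst ∨ ack ∨ rst): {FinWait, Estab}.
States satisfying AG (ack → AX (ack ∧ ¬rst)): ∅.
States satisfying AG AG (ack → AX (ack ∧ ¬rst)): ∅.
States satisfying (rst ∨ ack ∨ rst ∧ ¬ack) ∧ (¬rst ∨ ack ∨ rst) ∨ AG AG (ack → AX (ack ∧ ¬rst)): {FinWait, Estab}.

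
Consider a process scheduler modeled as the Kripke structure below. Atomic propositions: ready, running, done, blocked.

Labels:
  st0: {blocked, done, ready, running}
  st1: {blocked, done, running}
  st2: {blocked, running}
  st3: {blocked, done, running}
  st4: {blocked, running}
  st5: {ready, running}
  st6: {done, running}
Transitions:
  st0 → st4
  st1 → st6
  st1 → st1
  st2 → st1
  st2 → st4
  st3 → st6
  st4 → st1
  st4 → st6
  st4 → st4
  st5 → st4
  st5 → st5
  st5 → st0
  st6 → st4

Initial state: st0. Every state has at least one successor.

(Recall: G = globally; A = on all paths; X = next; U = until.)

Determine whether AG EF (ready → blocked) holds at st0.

Satisfied

States satisfying EF (ready → blocked): {st0, st1, st2, st3, st4, st5, st6}.
States satisfying AG EF (ready → blocked): {st0, st1, st2, st3, st4, st5, st6}.
Every state reachable from st0 satisfies EF (ready → blocked).
st0 ∈ Sat(AG EF (ready → blocked)).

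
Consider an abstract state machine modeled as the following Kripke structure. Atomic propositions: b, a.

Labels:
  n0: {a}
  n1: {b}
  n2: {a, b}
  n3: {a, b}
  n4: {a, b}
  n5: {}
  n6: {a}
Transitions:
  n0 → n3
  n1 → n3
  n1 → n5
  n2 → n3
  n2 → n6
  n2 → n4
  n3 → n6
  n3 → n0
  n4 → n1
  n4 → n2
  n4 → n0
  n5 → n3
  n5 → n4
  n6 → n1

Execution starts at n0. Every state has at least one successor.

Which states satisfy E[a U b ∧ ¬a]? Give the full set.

{n0, n1, n2, n3, n4, n6}

States satisfying a: {n0, n2, n3, n4, n6}.
States satisfying b ∧ ¬a: {n1}.
States satisfying E[a U b ∧ ¬a]: {n0, n1, n2, n3, n4, n6}.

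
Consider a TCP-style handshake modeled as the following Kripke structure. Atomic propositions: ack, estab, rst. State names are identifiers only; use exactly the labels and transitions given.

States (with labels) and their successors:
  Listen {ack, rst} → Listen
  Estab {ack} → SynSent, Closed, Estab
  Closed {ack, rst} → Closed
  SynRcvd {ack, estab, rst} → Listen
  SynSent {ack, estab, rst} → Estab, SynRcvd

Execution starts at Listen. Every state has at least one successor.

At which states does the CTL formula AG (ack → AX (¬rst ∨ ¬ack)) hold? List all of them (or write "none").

States satisfying ack → AX (¬rst ∨ ¬ack): ∅.
States satisfying AG (ack → AX (¬rst ∨ ¬ack)): ∅.

none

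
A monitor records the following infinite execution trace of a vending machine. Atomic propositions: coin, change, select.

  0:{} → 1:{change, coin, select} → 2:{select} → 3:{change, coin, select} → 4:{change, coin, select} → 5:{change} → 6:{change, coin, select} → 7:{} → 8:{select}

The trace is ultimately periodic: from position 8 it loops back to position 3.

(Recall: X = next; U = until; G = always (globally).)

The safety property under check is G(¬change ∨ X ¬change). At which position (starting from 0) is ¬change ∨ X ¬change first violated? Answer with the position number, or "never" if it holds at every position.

Check ¬change ∨ X ¬change at each position in order: 0 ✓, 1 ✓, 2 ✓.
At position 3 the labels are {change, coin, select} and the next position 4 has {change, coin, select}, so ¬change ∨ X ¬change is false there. This is the first violation.

3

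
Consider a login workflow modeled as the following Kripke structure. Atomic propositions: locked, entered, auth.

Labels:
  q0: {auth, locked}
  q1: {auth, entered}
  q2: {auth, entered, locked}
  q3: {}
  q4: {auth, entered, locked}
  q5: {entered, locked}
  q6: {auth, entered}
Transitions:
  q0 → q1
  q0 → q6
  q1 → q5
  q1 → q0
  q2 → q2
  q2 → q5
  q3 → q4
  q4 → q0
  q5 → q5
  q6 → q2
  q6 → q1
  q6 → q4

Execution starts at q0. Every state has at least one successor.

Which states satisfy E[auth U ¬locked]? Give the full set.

States satisfying auth: {q0, q1, q2, q4, q6}.
States satisfying ¬locked: {q1, q3, q6}.
States satisfying E[auth U ¬locked]: {q0, q1, q3, q4, q6}.

{q0, q1, q3, q4, q6}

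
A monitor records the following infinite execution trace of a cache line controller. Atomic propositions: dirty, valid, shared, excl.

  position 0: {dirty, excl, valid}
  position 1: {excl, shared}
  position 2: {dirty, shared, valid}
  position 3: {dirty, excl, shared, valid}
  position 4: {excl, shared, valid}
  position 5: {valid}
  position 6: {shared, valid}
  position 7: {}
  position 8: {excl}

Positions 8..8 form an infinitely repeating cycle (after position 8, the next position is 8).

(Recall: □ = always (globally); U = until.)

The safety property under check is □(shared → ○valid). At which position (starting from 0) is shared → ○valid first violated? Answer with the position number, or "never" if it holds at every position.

6

Check shared → ○valid at each position in order: 0 ✓, 1 ✓, 2 ✓, 3 ✓, 4 ✓, 5 ✓.
At position 6 the labels are {shared, valid} and the next position 7 has {}, so shared → ○valid is false there. This is the first violation.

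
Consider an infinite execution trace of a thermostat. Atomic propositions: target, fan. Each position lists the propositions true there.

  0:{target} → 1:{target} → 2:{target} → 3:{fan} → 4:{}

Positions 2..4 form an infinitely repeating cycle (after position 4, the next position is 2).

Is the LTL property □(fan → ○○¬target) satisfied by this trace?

fan → ○○¬target must hold at every position from 0 onward. It fails at position 3, so □(fan → ○○¬target) is false.
Positions where fan holds: 3.
Check ○○¬target at each: 3→fails.

Does not hold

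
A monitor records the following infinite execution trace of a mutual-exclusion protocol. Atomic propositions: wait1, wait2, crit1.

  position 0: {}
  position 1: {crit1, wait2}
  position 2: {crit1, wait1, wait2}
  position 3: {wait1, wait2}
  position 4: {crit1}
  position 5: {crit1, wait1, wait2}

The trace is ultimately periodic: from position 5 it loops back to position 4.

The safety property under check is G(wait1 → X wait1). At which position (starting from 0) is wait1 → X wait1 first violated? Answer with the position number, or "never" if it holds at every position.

Check wait1 → X wait1 at each position in order: 0 ✓, 1 ✓, 2 ✓.
At position 3 the labels are {wait1, wait2} and the next position 4 has {crit1}, so wait1 → X wait1 is false there. This is the first violation.

3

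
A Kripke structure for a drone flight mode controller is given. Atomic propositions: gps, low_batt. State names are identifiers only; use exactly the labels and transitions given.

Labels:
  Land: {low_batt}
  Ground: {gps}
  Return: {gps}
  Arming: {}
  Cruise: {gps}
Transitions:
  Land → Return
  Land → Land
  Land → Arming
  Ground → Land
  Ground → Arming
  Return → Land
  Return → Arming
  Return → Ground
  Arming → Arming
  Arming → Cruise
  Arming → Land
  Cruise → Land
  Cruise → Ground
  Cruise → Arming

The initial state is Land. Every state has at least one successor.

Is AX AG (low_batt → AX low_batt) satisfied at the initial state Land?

States satisfying AG (low_batt → AX low_batt): ∅.
States satisfying AX AG (low_batt → AX low_batt): ∅.
Land ∉ Sat(AX AG (low_batt → AX low_batt)).

Violated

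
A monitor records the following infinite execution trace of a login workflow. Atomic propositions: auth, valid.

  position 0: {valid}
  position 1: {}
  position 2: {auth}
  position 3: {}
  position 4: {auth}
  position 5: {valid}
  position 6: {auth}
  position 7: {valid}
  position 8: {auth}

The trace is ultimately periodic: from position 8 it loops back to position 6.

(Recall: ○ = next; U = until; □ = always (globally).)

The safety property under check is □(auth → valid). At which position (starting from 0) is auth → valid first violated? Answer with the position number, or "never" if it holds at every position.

2

Check auth → valid at each position in order: 0 ✓, 1 ✓.
At position 2 the labels are {auth}, so auth → valid is false there. This is the first violation.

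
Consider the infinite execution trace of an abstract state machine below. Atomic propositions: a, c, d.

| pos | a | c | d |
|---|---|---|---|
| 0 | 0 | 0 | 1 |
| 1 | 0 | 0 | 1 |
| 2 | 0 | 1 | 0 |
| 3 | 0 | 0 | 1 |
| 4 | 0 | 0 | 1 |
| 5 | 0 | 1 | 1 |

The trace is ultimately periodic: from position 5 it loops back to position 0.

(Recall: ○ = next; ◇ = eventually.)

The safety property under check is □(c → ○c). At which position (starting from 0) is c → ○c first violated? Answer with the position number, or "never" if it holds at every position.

Check c → ○c at each position in order: 0 ✓, 1 ✓.
At position 2 the labels are {c} and the next position 3 has {d}, so c → ○c is false there. This is the first violation.

2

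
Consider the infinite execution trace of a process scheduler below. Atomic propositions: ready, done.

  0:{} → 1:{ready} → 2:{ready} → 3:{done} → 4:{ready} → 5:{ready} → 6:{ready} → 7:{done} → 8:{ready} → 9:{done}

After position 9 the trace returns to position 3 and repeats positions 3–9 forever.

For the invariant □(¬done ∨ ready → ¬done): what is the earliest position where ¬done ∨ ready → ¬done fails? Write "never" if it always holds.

¬done ∨ ready → ¬done holds at every position 0..9, and those are all the positions the trace ever visits, so the invariant □(¬done ∨ ready → ¬done) is never violated.

never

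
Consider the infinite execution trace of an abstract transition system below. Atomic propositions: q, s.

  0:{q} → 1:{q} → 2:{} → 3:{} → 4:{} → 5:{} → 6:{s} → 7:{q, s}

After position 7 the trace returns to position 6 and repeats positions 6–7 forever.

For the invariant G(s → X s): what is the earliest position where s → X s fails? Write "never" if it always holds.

s → X s holds at every position 0..7, and those are all the positions the trace ever visits, so the invariant G(s → X s) is never violated.

never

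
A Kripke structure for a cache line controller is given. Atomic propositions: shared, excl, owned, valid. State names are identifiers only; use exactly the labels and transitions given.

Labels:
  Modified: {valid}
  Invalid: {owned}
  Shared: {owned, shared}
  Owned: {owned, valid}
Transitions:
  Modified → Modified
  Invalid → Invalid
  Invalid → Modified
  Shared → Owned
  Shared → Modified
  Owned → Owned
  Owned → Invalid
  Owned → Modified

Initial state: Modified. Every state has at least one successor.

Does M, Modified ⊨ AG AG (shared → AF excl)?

Satisfied

States satisfying AG (shared → AF excl): {Modified, Invalid, Owned}.
States satisfying AG AG (shared → AF excl): {Modified, Invalid, Owned}.
Every state reachable from Modified satisfies AG (shared → AF excl).
Modified ∈ Sat(AG AG (shared → AF excl)).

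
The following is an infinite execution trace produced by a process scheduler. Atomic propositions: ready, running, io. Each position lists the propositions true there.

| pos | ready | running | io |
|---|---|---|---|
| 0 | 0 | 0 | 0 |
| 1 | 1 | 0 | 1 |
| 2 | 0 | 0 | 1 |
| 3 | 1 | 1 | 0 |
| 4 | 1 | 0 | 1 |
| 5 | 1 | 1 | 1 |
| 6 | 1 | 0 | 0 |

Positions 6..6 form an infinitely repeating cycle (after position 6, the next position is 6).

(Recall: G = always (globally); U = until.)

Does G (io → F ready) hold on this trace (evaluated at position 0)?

Satisfied

io → F ready holds at every position 0..6, and those are all positions ever visited, so G (io → F ready) holds.
Positions where io holds: 1, 2, 4, 5.
Check F ready at each: 1→ok, 2→ok, 4→ok, 5→ok.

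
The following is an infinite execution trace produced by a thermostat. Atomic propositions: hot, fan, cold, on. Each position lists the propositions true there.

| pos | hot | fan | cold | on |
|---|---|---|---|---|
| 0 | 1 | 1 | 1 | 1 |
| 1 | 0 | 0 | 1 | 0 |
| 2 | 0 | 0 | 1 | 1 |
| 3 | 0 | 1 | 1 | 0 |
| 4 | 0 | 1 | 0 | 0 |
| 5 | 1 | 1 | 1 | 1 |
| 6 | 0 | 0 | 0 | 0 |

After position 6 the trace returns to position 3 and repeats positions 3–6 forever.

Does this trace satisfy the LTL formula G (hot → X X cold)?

Holds

hot → X X cold holds at every position 0..6, and those are all positions ever visited, so G (hot → X X cold) holds.
Positions where hot holds: 0, 5.
Check X X cold at each: 0→ok, 5→ok.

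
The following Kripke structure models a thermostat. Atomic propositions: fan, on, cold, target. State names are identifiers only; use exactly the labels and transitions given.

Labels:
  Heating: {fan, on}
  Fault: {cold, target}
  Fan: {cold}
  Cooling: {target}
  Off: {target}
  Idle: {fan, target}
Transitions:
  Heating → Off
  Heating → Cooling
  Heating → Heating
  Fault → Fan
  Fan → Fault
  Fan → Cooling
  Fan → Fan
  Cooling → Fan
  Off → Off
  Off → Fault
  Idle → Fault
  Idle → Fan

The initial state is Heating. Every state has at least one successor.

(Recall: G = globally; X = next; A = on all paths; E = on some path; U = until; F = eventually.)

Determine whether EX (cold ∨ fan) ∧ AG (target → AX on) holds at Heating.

States satisfying cold ∨ fan: {Heating, Fault, Fan, Idle}.
States satisfying EX (cold ∨ fan): {Heating, Fault, Fan, Cooling, Off, Idle}.
States satisfying target → AX on: {Heating, Fan}.
States satisfying AG (target → AX on): ∅.
States satisfying EX (cold ∨ fan) ∧ AG (target → AX on): ∅.
Heating ∉ Sat(EX (cold ∨ fan) ∧ AG (target → AX on)).

No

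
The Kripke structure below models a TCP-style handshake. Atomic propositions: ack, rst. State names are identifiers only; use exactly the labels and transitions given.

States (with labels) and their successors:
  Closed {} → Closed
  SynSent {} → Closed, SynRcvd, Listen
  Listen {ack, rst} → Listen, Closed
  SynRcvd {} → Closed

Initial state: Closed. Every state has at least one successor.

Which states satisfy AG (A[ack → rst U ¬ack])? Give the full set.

{Closed, SynRcvd}

States satisfying A[ack → rst U ¬ack]: {Closed, SynSent, SynRcvd}.
States satisfying AG (A[ack → rst U ¬ack]): {Closed, SynRcvd}.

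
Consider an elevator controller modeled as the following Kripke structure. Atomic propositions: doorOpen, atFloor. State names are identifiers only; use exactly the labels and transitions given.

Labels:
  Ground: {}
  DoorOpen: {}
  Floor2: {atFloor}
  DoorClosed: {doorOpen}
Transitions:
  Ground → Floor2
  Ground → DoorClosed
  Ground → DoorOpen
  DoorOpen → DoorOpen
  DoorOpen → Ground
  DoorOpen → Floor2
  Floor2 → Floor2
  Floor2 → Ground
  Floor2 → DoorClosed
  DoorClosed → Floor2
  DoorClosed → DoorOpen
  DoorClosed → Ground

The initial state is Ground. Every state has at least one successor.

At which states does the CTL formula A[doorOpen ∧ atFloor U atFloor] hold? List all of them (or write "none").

States satisfying doorOpen ∧ atFloor: ∅.
States satisfying atFloor: {Floor2}.
States satisfying A[doorOpen ∧ atFloor U atFloor]: {Floor2}.

{Floor2}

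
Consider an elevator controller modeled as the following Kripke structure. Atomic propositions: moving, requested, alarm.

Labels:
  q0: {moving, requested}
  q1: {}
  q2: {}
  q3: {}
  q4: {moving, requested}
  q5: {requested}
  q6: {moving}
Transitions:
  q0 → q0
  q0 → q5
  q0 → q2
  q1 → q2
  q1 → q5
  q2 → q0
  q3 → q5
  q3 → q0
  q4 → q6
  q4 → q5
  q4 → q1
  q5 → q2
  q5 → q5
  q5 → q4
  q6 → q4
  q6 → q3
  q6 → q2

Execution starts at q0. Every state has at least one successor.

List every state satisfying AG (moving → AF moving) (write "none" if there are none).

States satisfying moving → AF moving: {q0, q1, q2, q3, q4, q5, q6}.
States satisfying AG (moving → AF moving): {q0, q1, q2, q3, q4, q5, q6}.

{q0, q1, q2, q3, q4, q5, q6}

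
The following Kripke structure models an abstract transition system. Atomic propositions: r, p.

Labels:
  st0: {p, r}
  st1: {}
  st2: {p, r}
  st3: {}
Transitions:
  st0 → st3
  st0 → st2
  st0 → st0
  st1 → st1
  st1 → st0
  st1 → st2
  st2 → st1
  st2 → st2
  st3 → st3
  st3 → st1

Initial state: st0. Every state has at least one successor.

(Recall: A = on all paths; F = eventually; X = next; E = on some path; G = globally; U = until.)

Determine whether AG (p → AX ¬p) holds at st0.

States satisfying p → AX ¬p: {st1, st3}.
States satisfying AG (p → AX ¬p): ∅.
st0 is reachable from st0 and violates p → AX ¬p, so AG fails at st0.
st0 ∉ Sat(AG (p → AX ¬p)).

Does not hold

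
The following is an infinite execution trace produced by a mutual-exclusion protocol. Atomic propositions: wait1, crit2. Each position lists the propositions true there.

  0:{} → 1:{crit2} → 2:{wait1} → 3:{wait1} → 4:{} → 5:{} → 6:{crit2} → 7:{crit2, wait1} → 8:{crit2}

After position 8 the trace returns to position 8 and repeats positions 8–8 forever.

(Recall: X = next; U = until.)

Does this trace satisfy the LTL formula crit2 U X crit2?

Holds

Walking from position 0: X crit2 first holds at position 0, and crit2 holds at every earlier position along the way, so crit2 U X crit2 holds.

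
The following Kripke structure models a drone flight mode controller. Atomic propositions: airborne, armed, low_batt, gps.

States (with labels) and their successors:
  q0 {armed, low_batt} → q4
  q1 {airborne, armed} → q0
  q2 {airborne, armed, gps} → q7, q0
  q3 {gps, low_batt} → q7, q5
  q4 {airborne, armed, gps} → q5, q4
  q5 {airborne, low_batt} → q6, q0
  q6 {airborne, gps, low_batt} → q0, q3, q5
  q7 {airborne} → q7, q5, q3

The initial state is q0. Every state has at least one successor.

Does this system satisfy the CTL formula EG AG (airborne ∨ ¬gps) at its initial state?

States satisfying AG (airborne ∨ ¬gps): ∅.
States satisfying EG AG (airborne ∨ ¬gps): ∅.
No suitable path/successor from q0 witnesses the formula.
q0 ∉ Sat(EG AG (airborne ∨ ¬gps)).

No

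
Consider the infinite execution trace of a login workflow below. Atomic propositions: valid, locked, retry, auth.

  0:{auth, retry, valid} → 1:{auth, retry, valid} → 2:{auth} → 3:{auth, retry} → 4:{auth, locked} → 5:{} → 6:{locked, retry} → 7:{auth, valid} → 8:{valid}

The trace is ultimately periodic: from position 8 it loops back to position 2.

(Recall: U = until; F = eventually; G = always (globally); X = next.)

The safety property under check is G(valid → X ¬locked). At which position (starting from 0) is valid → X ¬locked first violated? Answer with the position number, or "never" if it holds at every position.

never

valid → X ¬locked holds at every position 0..8, and those are all the positions the trace ever visits, so the invariant G(valid → X ¬locked) is never violated.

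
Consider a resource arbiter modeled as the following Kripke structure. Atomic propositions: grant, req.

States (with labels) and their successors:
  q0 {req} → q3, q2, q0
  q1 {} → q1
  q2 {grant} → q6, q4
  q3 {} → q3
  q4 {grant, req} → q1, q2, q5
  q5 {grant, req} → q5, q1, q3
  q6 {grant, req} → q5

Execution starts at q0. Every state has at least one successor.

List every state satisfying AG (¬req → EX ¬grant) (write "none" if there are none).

States satisfying ¬req → EX ¬grant: {q0, q1, q3, q4, q5, q6}.
States satisfying AG (¬req → EX ¬grant): {q1, q3, q5, q6}.

{q1, q3, q5, q6}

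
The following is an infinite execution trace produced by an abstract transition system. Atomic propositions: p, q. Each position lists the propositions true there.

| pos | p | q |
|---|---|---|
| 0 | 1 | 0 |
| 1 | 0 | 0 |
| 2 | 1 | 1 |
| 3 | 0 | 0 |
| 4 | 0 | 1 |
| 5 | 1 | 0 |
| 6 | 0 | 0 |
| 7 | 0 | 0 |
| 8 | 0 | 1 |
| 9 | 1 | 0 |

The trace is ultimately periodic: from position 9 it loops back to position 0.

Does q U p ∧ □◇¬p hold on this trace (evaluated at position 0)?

Holds

Walking from position 0: p first holds at position 0, and q holds at every earlier position along the way, so q U p holds.
◇¬p holds at every position 0..9, and those are all positions ever visited, so □◇¬p holds.
At position 0: q U p is true; □◇¬p is true; so q U p ∧ □◇¬p is true.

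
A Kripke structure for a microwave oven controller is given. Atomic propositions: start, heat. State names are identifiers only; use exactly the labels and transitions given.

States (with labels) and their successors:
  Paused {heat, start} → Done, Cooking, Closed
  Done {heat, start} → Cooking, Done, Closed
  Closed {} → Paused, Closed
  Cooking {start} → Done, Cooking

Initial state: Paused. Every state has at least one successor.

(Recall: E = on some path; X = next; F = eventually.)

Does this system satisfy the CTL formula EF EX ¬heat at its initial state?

States satisfying EX ¬heat: {Paused, Done, Closed, Cooking}.
States satisfying EF EX ¬heat: {Paused, Done, Closed, Cooking}.
Some path from Paused reaches a state where EX ¬heat holds.
Paused ∈ Sat(EF EX ¬heat).

Holds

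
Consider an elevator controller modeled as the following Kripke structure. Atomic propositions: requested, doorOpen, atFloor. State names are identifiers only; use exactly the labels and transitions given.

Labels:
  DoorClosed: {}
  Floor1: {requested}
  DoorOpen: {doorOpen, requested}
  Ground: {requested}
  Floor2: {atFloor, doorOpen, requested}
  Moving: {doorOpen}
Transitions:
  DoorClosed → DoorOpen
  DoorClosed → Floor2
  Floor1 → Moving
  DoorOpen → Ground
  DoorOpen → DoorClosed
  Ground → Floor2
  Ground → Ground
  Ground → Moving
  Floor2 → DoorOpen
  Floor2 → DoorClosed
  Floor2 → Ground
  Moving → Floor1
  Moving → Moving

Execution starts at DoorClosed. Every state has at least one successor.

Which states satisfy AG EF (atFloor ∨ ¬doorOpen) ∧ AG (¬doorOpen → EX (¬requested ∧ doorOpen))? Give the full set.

States satisfying EF (atFloor ∨ ¬doorOpen): {DoorClosed, Floor1, DoorOpen, Ground, Floor2, Moving}.
States satisfying AG EF (atFloor ∨ ¬doorOpen): {DoorClosed, Floor1, DoorOpen, Ground, Floor2, Moving}.
States satisfying ¬doorOpen → EX (¬requested ∧ doorOpen): {Floor1, DoorOpen, Ground, Floor2, Moving}.
States satisfying AG (¬doorOpen → EX (¬requested ∧ doorOpen)): {Floor1, Moving}.
States satisfying AG EF (atFloor ∨ ¬doorOpen) ∧ AG (¬doorOpen → EX (¬requested ∧ doorOpen)): {Floor1, Moving}.

{Floor1, Moving}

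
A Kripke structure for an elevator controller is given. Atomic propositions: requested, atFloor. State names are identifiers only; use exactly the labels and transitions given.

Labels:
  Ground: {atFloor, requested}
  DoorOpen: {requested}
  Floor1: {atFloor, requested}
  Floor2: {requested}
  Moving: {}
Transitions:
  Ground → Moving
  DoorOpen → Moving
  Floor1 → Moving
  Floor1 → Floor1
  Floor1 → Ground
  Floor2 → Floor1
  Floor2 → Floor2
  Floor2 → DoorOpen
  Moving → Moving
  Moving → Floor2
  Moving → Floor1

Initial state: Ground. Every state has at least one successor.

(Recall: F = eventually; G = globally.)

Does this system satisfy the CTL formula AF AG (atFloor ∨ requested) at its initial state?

States satisfying AG (atFloor ∨ requested): ∅.
States satisfying AF AG (atFloor ∨ requested): ∅.
There is a path from Ground along which AG (atFloor ∨ requested) never holds.
Ground ∉ Sat(AF AG (atFloor ∨ requested)).

Does not hold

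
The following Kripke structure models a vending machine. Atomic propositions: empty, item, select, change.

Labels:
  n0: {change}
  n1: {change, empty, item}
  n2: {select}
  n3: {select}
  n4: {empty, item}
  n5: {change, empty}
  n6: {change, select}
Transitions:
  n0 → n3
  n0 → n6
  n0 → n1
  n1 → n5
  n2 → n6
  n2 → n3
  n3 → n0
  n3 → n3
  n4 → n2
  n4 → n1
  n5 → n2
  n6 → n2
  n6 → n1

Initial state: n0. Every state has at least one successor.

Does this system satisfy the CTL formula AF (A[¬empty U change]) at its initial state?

Holds

States satisfying A[¬empty U change]: {n0, n1, n5, n6}.
States satisfying AF (A[¬empty U change]): {n0, n1, n5, n6}.
n0 ∈ Sat(AF (A[¬empty U change])).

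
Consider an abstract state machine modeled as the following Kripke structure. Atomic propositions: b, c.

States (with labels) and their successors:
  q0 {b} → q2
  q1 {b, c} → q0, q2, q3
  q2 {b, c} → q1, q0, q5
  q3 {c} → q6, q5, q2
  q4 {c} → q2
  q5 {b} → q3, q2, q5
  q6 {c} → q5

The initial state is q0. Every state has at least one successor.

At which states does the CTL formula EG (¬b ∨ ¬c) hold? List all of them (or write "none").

{q3, q5, q6}

States satisfying ¬b ∨ ¬c: {q0, q3, q4, q5, q6}.
States satisfying EG (¬b ∨ ¬c): {q3, q5, q6}.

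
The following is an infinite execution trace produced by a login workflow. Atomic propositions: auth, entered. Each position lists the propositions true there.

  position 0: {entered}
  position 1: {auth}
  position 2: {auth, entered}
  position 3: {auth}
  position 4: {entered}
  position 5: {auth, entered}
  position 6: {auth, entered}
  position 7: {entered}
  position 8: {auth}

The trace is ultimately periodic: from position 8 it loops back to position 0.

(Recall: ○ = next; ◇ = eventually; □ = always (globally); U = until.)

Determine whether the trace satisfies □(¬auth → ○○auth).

¬auth → ○○auth must hold at every position from 0 onward. It fails at position 7, so □(¬auth → ○○auth) is false.
Positions where ¬auth holds: 0, 4, 7.
Check ○○auth at each: 0→ok, 4→ok, 7→fails.

No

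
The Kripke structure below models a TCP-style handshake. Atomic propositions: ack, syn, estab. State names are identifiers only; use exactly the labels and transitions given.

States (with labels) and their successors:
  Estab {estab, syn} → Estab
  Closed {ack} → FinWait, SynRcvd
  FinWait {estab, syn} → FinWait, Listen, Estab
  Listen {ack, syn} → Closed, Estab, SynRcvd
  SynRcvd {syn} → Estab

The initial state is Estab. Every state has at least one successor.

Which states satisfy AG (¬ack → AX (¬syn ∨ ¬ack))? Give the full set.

{Estab, SynRcvd}

States satisfying ¬ack → AX (¬syn ∨ ¬ack): {Estab, Closed, Listen, SynRcvd}.
States satisfying AG (¬ack → AX (¬syn ∨ ¬ack)): {Estab, SynRcvd}.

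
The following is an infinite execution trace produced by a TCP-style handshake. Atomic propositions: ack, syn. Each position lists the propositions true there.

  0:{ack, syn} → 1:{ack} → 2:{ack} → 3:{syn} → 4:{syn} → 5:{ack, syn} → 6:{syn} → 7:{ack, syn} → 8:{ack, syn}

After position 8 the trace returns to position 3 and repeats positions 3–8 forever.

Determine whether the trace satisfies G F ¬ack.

F ¬ack holds at every position 0..8, and those are all positions ever visited, so G F ¬ack holds.

Holds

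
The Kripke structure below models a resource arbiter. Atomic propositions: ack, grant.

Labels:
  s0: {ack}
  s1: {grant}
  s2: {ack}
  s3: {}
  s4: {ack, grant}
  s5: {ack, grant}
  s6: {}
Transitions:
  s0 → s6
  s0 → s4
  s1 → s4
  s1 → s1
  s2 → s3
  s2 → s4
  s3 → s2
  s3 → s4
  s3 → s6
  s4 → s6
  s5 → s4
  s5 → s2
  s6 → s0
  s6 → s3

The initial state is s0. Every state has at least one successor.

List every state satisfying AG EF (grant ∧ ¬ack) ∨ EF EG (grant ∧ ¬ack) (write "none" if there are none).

States satisfying EF (grant ∧ ¬ack): {s1}.
States satisfying AG EF (grant ∧ ¬ack): ∅.
States satisfying EG (grant ∧ ¬ack): {s1}.
States satisfying EF EG (grant ∧ ¬ack): {s1}.
States satisfying AG EF (grant ∧ ¬ack) ∨ EF EG (grant ∧ ¬ack): {s1}.

{s1}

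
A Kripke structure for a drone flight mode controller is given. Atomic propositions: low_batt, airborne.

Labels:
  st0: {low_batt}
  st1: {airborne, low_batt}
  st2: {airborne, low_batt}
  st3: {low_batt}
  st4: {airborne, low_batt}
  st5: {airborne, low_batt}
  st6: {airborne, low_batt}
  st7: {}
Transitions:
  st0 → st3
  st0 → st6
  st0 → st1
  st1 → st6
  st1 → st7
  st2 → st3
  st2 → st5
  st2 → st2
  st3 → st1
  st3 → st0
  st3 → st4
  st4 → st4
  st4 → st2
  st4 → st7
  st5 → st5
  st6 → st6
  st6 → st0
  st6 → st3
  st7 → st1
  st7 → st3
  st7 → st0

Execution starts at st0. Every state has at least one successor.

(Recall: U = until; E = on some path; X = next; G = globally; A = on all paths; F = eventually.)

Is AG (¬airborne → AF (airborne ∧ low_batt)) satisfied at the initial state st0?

No

States satisfying ¬airborne → AF (airborne ∧ low_batt): {st1, st2, st4, st5, st6}.
States satisfying AG (¬airborne → AF (airborne ∧ low_batt)): {st5}.
st0 is reachable from st0 and violates ¬airborne → AF (airborne ∧ low_batt), so AG fails at st0.
st0 ∉ Sat(AG (¬airborne → AF (airborne ∧ low_batt))).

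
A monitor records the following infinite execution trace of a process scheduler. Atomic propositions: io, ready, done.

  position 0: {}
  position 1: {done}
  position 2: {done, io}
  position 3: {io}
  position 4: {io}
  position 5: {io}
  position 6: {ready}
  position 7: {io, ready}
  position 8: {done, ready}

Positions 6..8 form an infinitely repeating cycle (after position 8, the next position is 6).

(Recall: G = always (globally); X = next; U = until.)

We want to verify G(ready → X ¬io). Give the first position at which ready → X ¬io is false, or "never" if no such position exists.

Check ready → X ¬io at each position in order: 0 ✓, 1 ✓, 2 ✓, 3 ✓, 4 ✓, 5 ✓.
At position 6 the labels are {ready} and the next position 7 has {io, ready}, so ready → X ¬io is false there. This is the first violation.

6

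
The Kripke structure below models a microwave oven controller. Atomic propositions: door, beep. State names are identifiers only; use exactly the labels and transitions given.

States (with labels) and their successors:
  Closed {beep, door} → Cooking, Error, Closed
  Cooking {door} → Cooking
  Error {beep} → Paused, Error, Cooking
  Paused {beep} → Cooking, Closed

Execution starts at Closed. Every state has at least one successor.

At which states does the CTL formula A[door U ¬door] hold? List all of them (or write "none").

States satisfying door: {Closed, Cooking}.
States satisfying ¬door: {Error, Paused}.
States satisfying A[door U ¬door]: {Error, Paused}.

{Error, Paused}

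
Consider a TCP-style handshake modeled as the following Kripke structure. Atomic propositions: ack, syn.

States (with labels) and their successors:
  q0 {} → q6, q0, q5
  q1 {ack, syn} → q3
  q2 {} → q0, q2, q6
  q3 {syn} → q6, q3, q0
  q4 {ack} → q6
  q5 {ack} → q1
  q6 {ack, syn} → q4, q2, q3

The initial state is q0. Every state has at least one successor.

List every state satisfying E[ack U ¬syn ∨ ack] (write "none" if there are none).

States satisfying ack: {q1, q4, q5, q6}.
States satisfying ¬syn ∨ ack: {q0, q1, q2, q4, q5, q6}.
States satisfying E[ack U ¬syn ∨ ack]: {q0, q1, q2, q4, q5, q6}.

{q0, q1, q2, q4, q5, q6}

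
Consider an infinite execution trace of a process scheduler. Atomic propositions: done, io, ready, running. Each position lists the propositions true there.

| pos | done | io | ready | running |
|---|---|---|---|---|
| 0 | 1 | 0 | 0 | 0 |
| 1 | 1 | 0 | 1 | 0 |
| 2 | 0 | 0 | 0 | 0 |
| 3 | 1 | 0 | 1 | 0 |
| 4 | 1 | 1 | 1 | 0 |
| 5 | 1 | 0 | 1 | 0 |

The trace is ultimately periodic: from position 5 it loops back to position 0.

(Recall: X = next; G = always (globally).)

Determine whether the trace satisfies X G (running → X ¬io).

The position after 0 is 1; G (running → X ¬io) is true there.

Holds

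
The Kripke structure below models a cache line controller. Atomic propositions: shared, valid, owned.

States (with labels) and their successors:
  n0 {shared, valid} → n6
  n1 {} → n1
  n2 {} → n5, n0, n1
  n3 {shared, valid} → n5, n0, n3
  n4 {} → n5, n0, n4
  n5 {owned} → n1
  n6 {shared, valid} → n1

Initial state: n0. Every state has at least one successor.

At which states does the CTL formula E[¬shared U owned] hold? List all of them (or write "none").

States satisfying ¬shared: {n1, n2, n4, n5}.
States satisfying owned: {n5}.
States satisfying E[¬shared U owned]: {n2, n4, n5}.

{n2, n4, n5}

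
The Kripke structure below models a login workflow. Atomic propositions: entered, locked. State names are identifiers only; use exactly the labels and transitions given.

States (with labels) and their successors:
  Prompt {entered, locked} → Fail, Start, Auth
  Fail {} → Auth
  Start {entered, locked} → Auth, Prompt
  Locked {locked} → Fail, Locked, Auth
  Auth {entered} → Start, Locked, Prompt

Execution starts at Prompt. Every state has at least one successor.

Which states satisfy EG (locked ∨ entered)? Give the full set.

{Prompt, Start, Locked, Auth}

States satisfying locked ∨ entered: {Prompt, Start, Locked, Auth}.
States satisfying EG (locked ∨ entered): {Prompt, Start, Locked, Auth}.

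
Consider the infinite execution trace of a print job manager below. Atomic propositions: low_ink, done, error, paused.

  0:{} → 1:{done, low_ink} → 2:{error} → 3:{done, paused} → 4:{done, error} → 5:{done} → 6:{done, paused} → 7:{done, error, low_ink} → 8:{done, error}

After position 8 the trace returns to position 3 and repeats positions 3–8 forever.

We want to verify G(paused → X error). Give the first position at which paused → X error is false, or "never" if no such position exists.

paused → X error holds at every position 0..8, and those are all the positions the trace ever visits, so the invariant G(paused → X error) is never violated.

never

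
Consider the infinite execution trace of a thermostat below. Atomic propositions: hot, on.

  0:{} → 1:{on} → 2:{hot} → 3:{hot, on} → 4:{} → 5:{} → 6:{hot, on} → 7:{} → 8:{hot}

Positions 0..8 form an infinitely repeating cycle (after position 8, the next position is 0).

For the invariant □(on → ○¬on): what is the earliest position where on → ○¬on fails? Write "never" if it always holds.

on → ○¬on holds at every position 0..8, and those are all the positions the trace ever visits, so the invariant □(on → ○¬on) is never violated.

never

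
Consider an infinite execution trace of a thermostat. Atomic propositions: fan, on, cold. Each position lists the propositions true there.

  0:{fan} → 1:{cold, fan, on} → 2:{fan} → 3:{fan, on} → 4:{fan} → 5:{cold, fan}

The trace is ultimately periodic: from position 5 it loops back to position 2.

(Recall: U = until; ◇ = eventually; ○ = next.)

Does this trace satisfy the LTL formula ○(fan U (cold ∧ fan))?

The position after 0 is 1; fan U (cold ∧ fan) is true there.

Satisfied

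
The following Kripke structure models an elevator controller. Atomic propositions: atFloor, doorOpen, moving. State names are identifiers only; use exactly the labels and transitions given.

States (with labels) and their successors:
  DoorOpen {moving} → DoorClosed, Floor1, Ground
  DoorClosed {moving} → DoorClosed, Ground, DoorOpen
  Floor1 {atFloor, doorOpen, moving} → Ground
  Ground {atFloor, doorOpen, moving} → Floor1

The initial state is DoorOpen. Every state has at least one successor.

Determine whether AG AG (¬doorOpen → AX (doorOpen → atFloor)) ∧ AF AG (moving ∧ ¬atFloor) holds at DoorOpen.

States satisfying AG (¬doorOpen → AX (doorOpen → atFloor)): {DoorOpen, DoorClosed, Floor1, Ground}.
States satisfying AG AG (¬doorOpen → AX (doorOpen → atFloor)): {DoorOpen, DoorClosed, Floor1, Ground}.
States satisfying AG (moving ∧ ¬atFloor): ∅.
States satisfying AF AG (moving ∧ ¬atFloor): ∅.
States satisfying AG AG (¬doorOpen → AX (doorOpen → atFloor)) ∧ AF AG (moving ∧ ¬atFloor): ∅.
DoorOpen ∉ Sat(AG AG (¬doorOpen → AX (doorOpen → atFloor)) ∧ AF AG (moving ∧ ¬atFloor)).

Does not hold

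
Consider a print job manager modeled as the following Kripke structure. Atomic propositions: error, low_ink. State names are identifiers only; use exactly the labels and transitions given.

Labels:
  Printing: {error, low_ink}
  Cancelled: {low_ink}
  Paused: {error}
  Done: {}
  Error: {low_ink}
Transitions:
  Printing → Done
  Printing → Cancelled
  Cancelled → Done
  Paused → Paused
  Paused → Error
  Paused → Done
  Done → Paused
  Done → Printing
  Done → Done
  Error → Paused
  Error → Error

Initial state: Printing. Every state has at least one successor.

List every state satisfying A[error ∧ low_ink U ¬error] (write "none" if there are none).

{Printing, Cancelled, Done, Error}

States satisfying error ∧ low_ink: {Printing}.
States satisfying ¬error: {Cancelled, Done, Error}.
States satisfying A[error ∧ low_ink U ¬error]: {Printing, Cancelled, Done, Error}.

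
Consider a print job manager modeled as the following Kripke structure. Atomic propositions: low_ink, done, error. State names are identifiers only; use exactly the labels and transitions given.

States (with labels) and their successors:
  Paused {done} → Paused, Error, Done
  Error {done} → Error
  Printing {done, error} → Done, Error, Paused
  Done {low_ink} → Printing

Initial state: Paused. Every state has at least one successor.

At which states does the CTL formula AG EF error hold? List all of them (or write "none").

none

States satisfying EF error: {Paused, Printing, Done}.
States satisfying AG EF error: ∅.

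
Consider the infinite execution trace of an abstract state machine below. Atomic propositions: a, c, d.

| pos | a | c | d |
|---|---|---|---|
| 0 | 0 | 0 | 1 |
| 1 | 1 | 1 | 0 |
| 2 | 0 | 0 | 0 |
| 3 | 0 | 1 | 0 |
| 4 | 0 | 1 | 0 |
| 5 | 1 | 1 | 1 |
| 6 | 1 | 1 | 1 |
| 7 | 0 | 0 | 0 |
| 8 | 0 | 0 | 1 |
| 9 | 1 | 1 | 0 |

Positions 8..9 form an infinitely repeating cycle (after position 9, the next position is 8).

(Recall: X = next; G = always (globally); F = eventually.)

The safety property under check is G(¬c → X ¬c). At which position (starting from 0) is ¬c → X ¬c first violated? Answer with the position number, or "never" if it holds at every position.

At position 0 the labels are {d} and the next position 1 has {a, c}, so ¬c → X ¬c is false there. This is the first violation.

0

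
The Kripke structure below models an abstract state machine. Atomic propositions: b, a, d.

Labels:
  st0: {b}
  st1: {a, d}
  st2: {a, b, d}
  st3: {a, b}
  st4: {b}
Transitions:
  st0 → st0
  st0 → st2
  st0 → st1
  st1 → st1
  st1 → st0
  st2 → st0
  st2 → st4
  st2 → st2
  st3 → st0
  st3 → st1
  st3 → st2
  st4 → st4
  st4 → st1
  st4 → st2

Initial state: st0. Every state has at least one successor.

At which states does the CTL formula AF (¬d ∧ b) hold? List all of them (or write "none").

States satisfying ¬d ∧ b: {st0, st3, st4}.
States satisfying AF (¬d ∧ b): {st0, st3, st4}.

{st0, st3, st4}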